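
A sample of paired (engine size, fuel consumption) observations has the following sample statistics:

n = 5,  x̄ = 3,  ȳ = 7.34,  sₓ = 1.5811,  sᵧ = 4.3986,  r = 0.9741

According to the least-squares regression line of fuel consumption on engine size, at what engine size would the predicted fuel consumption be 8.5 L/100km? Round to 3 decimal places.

b = r · sᵧ/sₓ = 0.9741 · 4.3986/1.5811 = 2.709934
a = ȳ − b·x̄ = 7.34 − 2.709934·3 = -0.789801
Set a + b·x = 8.5: x = (8.5 − (-0.789801)) / 2.709934 = 3.428055

3.428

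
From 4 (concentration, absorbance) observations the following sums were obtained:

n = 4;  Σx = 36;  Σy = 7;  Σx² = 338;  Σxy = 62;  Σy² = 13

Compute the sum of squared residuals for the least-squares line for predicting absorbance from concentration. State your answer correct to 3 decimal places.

0.679

Sxx = Σx² − (Σx)²/n = 338 − 324 = 14
Sxy = Σxy − (Σx)(Σy)/n = 62 − 63 = -1
Syy = Σy² − (Σy)²/n = 13 − 12.25 = 0.75
b = Sxy/Sxx = -1/14 = -0.071429
SSE = Syy − b·Sxy = 0.75 − (-0.071429)·(-1) = 0.678571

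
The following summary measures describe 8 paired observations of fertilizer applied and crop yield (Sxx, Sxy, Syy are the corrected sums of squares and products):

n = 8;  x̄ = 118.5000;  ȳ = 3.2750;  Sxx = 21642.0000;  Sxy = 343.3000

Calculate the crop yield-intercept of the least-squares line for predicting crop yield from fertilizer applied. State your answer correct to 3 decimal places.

b = Sxy/Sxx = 343.3/21642 = 0.015863
a = ȳ − b·x̄ = 3.275 − 0.015863·118.5 = 1.395273

1.395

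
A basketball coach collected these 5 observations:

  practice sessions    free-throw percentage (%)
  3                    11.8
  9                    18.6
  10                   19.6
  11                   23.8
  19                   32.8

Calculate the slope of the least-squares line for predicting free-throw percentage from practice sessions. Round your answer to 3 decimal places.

1.335

n = 5, Σx = 52, Σy = 106.6, Σxy = 1283.8, Σx² = 672
Sxx = Σx² − (Σx)²/n = 672 − 540.8 = 131.2
Sxy = Σxy − (Σx)(Σy)/n = 1283.8 − 1108.64 = 175.16
b = Sxy/Sxx = 175.16/131.2 = 1.335061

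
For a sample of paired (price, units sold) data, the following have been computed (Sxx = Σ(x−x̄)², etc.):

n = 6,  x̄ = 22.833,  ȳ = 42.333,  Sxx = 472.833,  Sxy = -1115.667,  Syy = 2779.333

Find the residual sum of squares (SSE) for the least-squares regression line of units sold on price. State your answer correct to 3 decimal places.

146.875

b = Sxy/Sxx = -1115.667/472.833 = -2.359537
SSE = Syy − b·Sxy = 2779.333 − (-2.359537)·(-1115.667) = 146.875335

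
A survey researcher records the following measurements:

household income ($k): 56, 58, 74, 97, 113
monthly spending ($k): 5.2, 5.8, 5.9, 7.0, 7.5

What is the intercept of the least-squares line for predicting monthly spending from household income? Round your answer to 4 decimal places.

3.3428

n = 5, Σx = 398, Σy = 31.4, Σxy = 2590.7, Σx² = 34154
Sxx = Σx² − (Σx)²/n = 34154 − 31680.8 = 2473.2
Sxy = Σxy − (Σx)(Σy)/n = 2590.7 − 2499.44 = 91.26
b = Sxy/Sxx = 91.26/2473.2 = 0.036900
a = ȳ − b·x̄ = 6.28 − 0.036900·79.6 = 3.342795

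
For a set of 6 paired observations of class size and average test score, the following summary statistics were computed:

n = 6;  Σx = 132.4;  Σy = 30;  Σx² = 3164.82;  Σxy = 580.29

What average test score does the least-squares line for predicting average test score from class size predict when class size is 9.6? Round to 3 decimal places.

9.189

Sxx = Σx² − (Σx)²/n = 3164.82 − 2921.626667 = 243.193333
Sxy = Σxy − (Σx)(Σy)/n = 580.29 − 662 = -81.71
b = Sxy/Sxx = -81.71/243.193333 = -0.335988
a = ȳ − b·x̄ = 5 − (-0.335988)·22.066667 = 12.414131
ŷ(9.6) = a + b·9.6 = 12.414131 + (-0.335988)·9.6 = 9.188648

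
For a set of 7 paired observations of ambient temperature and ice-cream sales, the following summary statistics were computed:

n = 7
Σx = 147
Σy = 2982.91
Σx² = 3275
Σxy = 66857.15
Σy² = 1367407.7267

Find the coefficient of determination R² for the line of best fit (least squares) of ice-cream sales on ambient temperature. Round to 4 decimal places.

0.9818

Sxx = Σx² − (Σx)²/n = 3275 − 3087 = 188
Sxy = Σxy − (Σx)(Σy)/n = 66857.15 − 62641.11 = 4216.04
Syy = Σy² − (Σy)²/n = 1367407.7267 − 1271107.4383 = 96300.2884
R² = Sxy²/(Sxx·Syy) = (4216.04)²/(188·96300.2884) = 0.981802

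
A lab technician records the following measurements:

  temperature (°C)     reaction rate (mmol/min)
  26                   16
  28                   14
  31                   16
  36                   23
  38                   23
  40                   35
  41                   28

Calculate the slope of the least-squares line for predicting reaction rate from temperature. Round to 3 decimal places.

n = 7, Σx = 240, Σy = 155, Σxy = 5554, Σx² = 8442
Sxx = Σx² − (Σx)²/n = 8442 − 8228.571429 = 213.428571
Sxy = Σxy − (Σx)(Σy)/n = 5554 − 5314.285714 = 239.714286
b = Sxy/Sxx = 239.714286/213.428571 = 1.123159

1.123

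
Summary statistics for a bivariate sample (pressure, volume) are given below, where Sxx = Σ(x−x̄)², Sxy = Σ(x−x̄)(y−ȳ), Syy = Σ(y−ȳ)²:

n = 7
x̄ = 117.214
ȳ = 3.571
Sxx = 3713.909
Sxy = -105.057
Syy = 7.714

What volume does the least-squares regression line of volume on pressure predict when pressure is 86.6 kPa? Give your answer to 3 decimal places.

b = Sxy/Sxx = -105.057/3713.909 = -0.028287
a = ȳ − b·x̄ = 3.571 − (-0.028287)·117.214 = 6.886685
ŷ(86.6) = a + b·86.6 = 6.886685 + (-0.028287)·86.6 = 4.436992

4.437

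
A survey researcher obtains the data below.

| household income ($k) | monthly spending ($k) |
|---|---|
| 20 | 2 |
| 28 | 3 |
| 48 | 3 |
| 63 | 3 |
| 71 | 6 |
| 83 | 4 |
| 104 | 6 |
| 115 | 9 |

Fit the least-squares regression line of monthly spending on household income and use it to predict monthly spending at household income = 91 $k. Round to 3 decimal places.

5.961

n = 8, Σx = 532, Σy = 36, Σxy = 2874, Σx² = 43428
Sxx = Σx² − (Σx)²/n = 43428 − 35378 = 8050
Sxy = Σxy − (Σx)(Σy)/n = 2874 − 2394 = 480
b = Sxy/Sxx = 480/8050 = 0.059627
a = ȳ − b·x̄ = 4.5 − 0.059627·66.5 = 0.534783
ŷ(91) = a + b·91 = 0.534783 + 0.059627·91 = 5.960870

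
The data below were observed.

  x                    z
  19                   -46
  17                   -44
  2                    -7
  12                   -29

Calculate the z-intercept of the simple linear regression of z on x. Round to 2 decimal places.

n = 4, Σx = 50, Σy = -126, Σxy = -1984, Σx² = 798
Sxx = Σx² − (Σx)²/n = 798 − 625 = 173
Sxy = Σxy − (Σx)(Σy)/n = -1984 − (-1575) = -409
b = Sxy/Sxx = -409/173 = -2.364162
a = ȳ − b·x̄ = -31.5 − (-2.364162)·12.5 = -1.947977

-1.95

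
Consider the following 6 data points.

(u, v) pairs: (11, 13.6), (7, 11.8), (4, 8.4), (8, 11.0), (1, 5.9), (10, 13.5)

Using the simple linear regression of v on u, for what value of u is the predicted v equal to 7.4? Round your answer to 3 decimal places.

n = 6, Σx = 41, Σy = 64.2, Σxy = 494.7, Σx² = 351
Sxx = Σx² − (Σx)²/n = 351 − 280.166667 = 70.833333
Sxy = Σxy − (Σx)(Σy)/n = 494.7 − 438.7 = 56
b = Sxy/Sxx = 56/70.833333 = 0.790588
a = ȳ − b·x̄ = 10.7 − 0.790588·6.833333 = 5.297647
Set a + b·x = 7.4: x = (7.4 − 5.297647) / 0.790588 = 2.659226

2.659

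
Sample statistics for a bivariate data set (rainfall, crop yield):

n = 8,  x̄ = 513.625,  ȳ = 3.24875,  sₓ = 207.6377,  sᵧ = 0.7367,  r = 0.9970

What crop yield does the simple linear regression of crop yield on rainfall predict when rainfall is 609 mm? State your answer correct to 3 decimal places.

3.586

b = r · sᵧ/sₓ = 0.997 · 0.7367/207.6377 = 0.003537
a = ȳ − b·x̄ = 3.24875 − 0.003537·513.625 = 1.431872
ŷ(609) = a + b·609 = 1.431872 + 0.003537·609 = 3.586126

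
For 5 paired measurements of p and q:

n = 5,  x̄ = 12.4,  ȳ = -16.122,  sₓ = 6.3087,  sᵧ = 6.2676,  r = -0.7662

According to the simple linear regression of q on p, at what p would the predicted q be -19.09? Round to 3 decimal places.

16.299

b = r · sᵧ/sₓ = -0.7662 · 6.2676/6.3087 = -0.761208
a = ȳ − b·x̄ = -16.122 − (-0.761208)·12.4 = -6.683016
Set a + b·x = -19.09: x = (-19.09 − (-6.683016)) / (-0.761208) = 16.299064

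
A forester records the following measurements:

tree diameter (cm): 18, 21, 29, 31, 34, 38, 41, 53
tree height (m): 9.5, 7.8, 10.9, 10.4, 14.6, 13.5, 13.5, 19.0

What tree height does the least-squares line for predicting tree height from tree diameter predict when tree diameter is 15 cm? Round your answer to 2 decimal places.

7.10

n = 8, Σx = 265, Σy = 99.2, Σxy = 3543.2, Σx² = 9657
Sxx = Σx² − (Σx)²/n = 9657 − 8778.125 = 878.875
Sxy = Σxy − (Σx)(Σy)/n = 3543.2 − 3286 = 257.2
b = Sxy/Sxx = 257.2/878.875 = 0.292647
a = ȳ − b·x̄ = 12.4 − 0.292647·33.125 = 2.706073
ŷ(15) = a + b·15 = 2.706073 + 0.292647·15 = 7.095776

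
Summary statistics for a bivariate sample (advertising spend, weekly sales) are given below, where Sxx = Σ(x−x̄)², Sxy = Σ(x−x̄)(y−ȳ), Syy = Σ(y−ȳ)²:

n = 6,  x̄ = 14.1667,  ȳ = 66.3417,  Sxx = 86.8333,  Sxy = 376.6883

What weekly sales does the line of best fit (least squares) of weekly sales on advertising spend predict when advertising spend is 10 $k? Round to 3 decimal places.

b = Sxy/Sxx = 376.6883/86.8333 = 4.338063
a = ȳ − b·x̄ = 66.3417 − 4.338063·14.1667 = 4.885667
ŷ(10) = a + b·10 = 4.885667 + 4.338063·10 = 48.266294

48.266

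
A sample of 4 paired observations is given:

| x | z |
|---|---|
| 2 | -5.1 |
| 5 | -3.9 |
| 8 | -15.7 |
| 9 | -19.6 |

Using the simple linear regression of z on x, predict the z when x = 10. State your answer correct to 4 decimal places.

n = 4, Σx = 24, Σy = -44.3, Σxy = -331.7, Σx² = 174
Sxx = Σx² − (Σx)²/n = 174 − 144 = 30
Sxy = Σxy − (Σx)(Σy)/n = -331.7 − (-265.8) = -65.9
b = Sxy/Sxx = -65.9/30 = -2.196667
a = ȳ − b·x̄ = -11.075 − (-2.196667)·6 = 2.105
ŷ(10) = a + b·10 = 2.105 + (-2.196667)·10 = -19.861667

-19.8617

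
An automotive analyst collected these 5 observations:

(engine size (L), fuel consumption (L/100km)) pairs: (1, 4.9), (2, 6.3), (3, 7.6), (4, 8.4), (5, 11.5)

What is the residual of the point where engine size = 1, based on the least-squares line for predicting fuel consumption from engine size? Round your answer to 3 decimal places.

n = 5, Σx = 15, Σy = 38.7, Σxy = 131.4, Σx² = 55
Sxx = Σx² − (Σx)²/n = 55 − 45 = 10
Sxy = Σxy − (Σx)(Σy)/n = 131.4 − 116.1 = 15.3
b = Sxy/Sxx = 15.3/10 = 1.53
a = ȳ − b·x̄ = 7.74 − 1.53·3 = 3.15
ŷ(1) = 3.15 + 1.53·1 = 4.68
residual = y − ŷ = 4.9 − 4.68 = 0.22

0.220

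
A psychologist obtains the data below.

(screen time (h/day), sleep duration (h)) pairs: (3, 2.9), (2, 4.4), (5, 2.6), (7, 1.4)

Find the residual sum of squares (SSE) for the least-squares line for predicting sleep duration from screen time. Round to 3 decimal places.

n = 4, Σx = 17, Σy = 11.3, Σxy = 40.3, Σx² = 87, Σy² = 36.49
Sxx = Σx² − (Σx)²/n = 87 − 72.25 = 14.75
Sxy = Σxy − (Σx)(Σy)/n = 40.3 − 48.025 = -7.725
Syy = Σy² − (Σy)²/n = 36.49 − 31.9225 = 4.5675
b = Sxy/Sxx = -7.725/14.75 = -0.523729
SSE = Syy − b·Sxy = 4.5675 − (-0.523729)·(-7.725) = 0.521695

0.522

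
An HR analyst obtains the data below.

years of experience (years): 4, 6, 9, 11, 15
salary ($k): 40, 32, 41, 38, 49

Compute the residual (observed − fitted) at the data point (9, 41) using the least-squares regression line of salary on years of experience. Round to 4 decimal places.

1.0000

n = 5, Σx = 45, Σy = 200, Σxy = 1874, Σx² = 479
Sxx = Σx² − (Σx)²/n = 479 − 405 = 74
Sxy = Σxy − (Σx)(Σy)/n = 1874 − 1800 = 74
b = Sxy/Sxx = 74/74 = 1
a = ȳ − b·x̄ = 40 − 1·9 = 31
ŷ(9) = 31 + 1·9 = 40
residual = y − ŷ = 41 − 40 = 1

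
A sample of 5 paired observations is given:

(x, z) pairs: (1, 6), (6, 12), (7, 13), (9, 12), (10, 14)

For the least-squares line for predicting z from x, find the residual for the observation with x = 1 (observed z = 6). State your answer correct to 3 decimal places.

-0.756

n = 5, Σx = 33, Σy = 57, Σxy = 417, Σx² = 267
Sxx = Σx² − (Σx)²/n = 267 − 217.8 = 49.2
Sxy = Σxy − (Σx)(Σy)/n = 417 − 376.2 = 40.8
b = Sxy/Sxx = 40.8/49.2 = 0.829268
a = ȳ − b·x̄ = 11.4 − 0.829268·6.6 = 5.926829
ŷ(1) = 5.926829 + 0.829268·1 = 6.756098
residual = y − ŷ = 6 − 6.756098 = -0.756098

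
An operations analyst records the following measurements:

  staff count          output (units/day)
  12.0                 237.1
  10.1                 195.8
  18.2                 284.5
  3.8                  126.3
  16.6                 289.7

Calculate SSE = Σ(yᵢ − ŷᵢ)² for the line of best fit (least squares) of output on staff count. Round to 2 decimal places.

n = 5, Σx = 60.7, Σy = 1133.4, Σxy = 15289.64, Σx² = 867.25, Σy² = 275372.08
Sxx = Σx² − (Σx)²/n = 867.25 − 736.898 = 130.352
Sxy = Σxy − (Σx)(Σy)/n = 15289.64 − 13759.476 = 1530.164
Syy = Σy² − (Σy)²/n = 275372.08 − 256919.112 = 18452.968
b = Sxy/Sxx = 1530.164/130.352 = 11.738707
SSE = Syy − b·Sxy = 18452.968 − 11.738707·1530.164 = 490.820377

490.82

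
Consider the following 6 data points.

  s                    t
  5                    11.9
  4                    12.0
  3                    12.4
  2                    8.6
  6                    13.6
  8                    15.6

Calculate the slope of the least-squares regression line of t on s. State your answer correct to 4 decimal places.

0.9643

n = 6, Σx = 28, Σy = 74.1, Σxy = 368.3, Σx² = 154
Sxx = Σx² − (Σx)²/n = 154 − 130.666667 = 23.333333
Sxy = Σxy − (Σx)(Σy)/n = 368.3 − 345.8 = 22.5
b = Sxy/Sxx = 22.5/23.333333 = 0.964286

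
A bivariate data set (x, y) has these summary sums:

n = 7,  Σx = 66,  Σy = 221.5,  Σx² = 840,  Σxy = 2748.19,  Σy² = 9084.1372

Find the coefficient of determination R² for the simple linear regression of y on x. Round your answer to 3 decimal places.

Sxx = Σx² − (Σx)²/n = 840 − 622.285714 = 217.714286
Sxy = Σxy − (Σx)(Σy)/n = 2748.19 − 2088.428571 = 659.761429
Syy = Σy² − (Σy)²/n = 9084.1372 − 7008.892857 = 2075.244343
R² = Sxy²/(Sxx·Syy) = (659.761429)²/(217.714286·2075.244343) = 0.963424

0.963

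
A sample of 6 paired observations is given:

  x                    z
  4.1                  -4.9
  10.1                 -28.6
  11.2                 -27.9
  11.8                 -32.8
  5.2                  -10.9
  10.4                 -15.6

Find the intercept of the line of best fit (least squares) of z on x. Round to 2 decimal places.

6.78

n = 6, Σx = 52.8, Σy = -120.7, Σxy = -1227.39, Σx² = 518.7
Sxx = Σx² − (Σx)²/n = 518.7 − 464.64 = 54.06
Sxy = Σxy − (Σx)(Σy)/n = -1227.39 − (-1062.16) = -165.23
b = Sxy/Sxx = -165.23/54.06 = -3.056419
a = ȳ − b·x̄ = -20.116667 − (-3.056419)·8.8 = 6.779819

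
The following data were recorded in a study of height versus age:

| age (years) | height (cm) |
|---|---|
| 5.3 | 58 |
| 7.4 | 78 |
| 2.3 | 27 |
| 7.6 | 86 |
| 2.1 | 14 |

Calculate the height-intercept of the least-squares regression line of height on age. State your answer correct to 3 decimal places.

n = 5, Σx = 24.7, Σy = 263, Σxy = 1629.7, Σx² = 150.31
Sxx = Σx² − (Σx)²/n = 150.31 − 122.018 = 28.292
Sxy = Σxy − (Σx)(Σy)/n = 1629.7 − 1299.22 = 330.48
b = Sxy/Sxx = 330.48/28.292 = 11.681041
a = ȳ − b·x̄ = 52.6 − 11.681041·4.94 = -5.104340

-5.104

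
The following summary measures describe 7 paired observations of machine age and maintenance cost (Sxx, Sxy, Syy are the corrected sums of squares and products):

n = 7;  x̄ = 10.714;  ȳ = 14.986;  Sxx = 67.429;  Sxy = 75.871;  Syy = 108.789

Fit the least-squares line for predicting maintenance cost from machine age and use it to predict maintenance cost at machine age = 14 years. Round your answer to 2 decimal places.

b = Sxy/Sxx = 75.871/67.429 = 1.125198
a = ȳ − b·x̄ = 14.986 − 1.125198·10.714 = 2.930625
ŷ(14) = a + b·14 = 2.930625 + 1.125198·14 = 18.683402

18.68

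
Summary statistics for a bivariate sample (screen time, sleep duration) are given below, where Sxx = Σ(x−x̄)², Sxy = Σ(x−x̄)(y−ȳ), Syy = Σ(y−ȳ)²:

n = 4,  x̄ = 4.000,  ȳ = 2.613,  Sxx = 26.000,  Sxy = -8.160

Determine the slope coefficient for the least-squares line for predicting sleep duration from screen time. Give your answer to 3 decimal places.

b = Sxy/Sxx = -8.16/26 = -0.313846

-0.314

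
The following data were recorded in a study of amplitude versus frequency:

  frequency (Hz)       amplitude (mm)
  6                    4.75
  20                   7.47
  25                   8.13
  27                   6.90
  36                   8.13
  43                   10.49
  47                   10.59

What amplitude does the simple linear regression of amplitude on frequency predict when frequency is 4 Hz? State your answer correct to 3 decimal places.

n = 7, Σx = 204, Σy = 56.46, Σxy = 1808.93, Σx² = 7144
Sxx = Σx² − (Σx)²/n = 7144 − 5945.142857 = 1198.857143
Sxy = Σxy − (Σx)(Σy)/n = 1808.93 − 1645.405714 = 163.524286
b = Sxy/Sxx = 163.524286/1198.857143 = 0.136400
a = ȳ − b·x̄ = 8.065714 − 0.136400·29.142857 = 4.090624
ŷ(4) = a + b·4 = 4.090624 + 0.136400·4 = 4.636225

4.636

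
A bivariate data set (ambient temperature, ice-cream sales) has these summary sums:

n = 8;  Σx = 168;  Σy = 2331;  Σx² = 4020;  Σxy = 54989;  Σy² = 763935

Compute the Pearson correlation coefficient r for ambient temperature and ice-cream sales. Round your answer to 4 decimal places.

Sxx = Σx² − (Σx)²/n = 4020 − 3528 = 492
Sxy = Σxy − (Σx)(Σy)/n = 54989 − 48951 = 6038
Syy = Σy² − (Σy)²/n = 763935 − 679195.125 = 84739.875
r = Sxy/√(Sxx·Syy) = 6038/√(41692018.5) = 6038/6456.935690 = 0.935118

0.9351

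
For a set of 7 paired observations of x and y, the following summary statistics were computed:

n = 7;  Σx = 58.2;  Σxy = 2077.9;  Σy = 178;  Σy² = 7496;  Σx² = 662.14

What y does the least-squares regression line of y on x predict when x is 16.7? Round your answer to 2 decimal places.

Sxx = Σx² − (Σx)²/n = 662.14 − 483.891429 = 178.248571
Sxy = Σxy − (Σx)(Σy)/n = 2077.9 − 1479.942857 = 597.957143
b = Sxy/Sxx = 597.957143/178.248571 = 3.354625
a = ȳ − b·x̄ = 25.428571 − 3.354625·8.314286 = -2.462741
ŷ(16.7) = a + b·16.7 = -2.462741 + 3.354625·16.7 = 53.559500

53.56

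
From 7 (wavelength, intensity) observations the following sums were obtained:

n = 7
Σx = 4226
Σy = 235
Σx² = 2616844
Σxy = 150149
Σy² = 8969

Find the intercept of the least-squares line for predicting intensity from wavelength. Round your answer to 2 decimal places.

-42.65

Sxx = Σx² − (Σx)²/n = 2616844 − 2551296.571429 = 65547.428571
Sxy = Σxy − (Σx)(Σy)/n = 150149 − 141872.857143 = 8276.142857
b = Sxy/Sxx = 8276.142857/65547.428571 = 0.126262
a = ȳ − b·x̄ = 33.571429 − 0.126262·603.714286 = -42.654684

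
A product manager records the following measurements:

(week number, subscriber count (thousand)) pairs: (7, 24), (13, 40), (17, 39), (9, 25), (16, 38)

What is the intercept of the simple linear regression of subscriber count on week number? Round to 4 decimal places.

12.4894

n = 5, Σx = 62, Σy = 166, Σxy = 2184, Σx² = 844
Sxx = Σx² − (Σx)²/n = 844 − 768.8 = 75.2
Sxy = Σxy − (Σx)(Σy)/n = 2184 − 2058.4 = 125.6
b = Sxy/Sxx = 125.6/75.2 = 1.670213
a = ȳ − b·x̄ = 33.2 − 1.670213·12.4 = 12.489362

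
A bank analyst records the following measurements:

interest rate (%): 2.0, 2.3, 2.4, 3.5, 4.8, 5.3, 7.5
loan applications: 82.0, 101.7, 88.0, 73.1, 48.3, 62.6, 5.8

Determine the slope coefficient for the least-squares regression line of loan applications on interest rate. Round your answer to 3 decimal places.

n = 7, Σx = 27.8, Σy = 461.5, Σxy = 1472.08, Σx² = 134.68
Sxx = Σx² − (Σx)²/n = 134.68 − 110.405714 = 24.274286
Sxy = Σxy − (Σx)(Σy)/n = 1472.08 − 1832.814286 = -360.734286
b = Sxy/Sxx = -360.734286/24.274286 = -14.860758

-14.861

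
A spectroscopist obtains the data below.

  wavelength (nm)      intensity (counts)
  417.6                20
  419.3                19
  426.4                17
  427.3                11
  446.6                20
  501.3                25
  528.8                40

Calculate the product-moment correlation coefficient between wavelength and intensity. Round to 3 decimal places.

n = 7, Σx = 3167.3, Σy = 152, Σxy = 70884.3, Σx² = 1444987.19, Σy² = 3796
Sxx = Σx² − (Σx)²/n = 1444987.19 − 1433112.755714 = 11874.434286
Sxy = Σxy − (Σx)(Σy)/n = 70884.3 − 68775.657143 = 2108.642857
Syy = Σy² − (Σy)²/n = 3796 − 3300.571429 = 495.428571
r = Sxy/√(Sxx·Syy) = 2108.642857/√(5882934.014694) = 2108.642857/2425.476039 = 0.869373

0.869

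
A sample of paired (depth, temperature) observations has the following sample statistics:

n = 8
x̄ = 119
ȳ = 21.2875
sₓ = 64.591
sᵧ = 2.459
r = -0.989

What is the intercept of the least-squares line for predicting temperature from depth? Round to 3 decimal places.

25.768

b = r · sᵧ/sₓ = -0.989 · 2.459/64.591 = -0.037652
a = ȳ − b·x̄ = 21.2875 − (-0.037652)·119 = 25.768034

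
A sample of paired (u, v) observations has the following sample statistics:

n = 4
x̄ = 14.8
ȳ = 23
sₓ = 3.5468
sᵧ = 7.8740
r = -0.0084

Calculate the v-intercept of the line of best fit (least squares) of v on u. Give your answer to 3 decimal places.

23.276

b = r · sᵧ/sₓ = -0.0084 · 7.874/3.5468 = -0.018648
a = ȳ − b·x̄ = 23 − (-0.018648)·14.8 = 23.275994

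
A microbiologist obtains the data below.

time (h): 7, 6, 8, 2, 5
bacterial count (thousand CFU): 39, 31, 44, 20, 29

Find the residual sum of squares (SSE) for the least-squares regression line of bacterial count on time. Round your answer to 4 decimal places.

18.6792

n = 5, Σx = 28, Σy = 163, Σxy = 996, Σx² = 178, Σy² = 5659
Sxx = Σx² − (Σx)²/n = 178 − 156.8 = 21.2
Sxy = Σxy − (Σx)(Σy)/n = 996 − 912.8 = 83.2
Syy = Σy² − (Σy)²/n = 5659 − 5313.8 = 345.2
b = Sxy/Sxx = 83.2/21.2 = 3.924528
SSE = Syy − b·Sxy = 345.2 − 3.924528·83.2 = 18.679245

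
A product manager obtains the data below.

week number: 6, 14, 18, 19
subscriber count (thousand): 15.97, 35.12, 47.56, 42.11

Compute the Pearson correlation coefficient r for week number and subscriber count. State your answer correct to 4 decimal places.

0.9731

n = 4, Σx = 57, Σy = 140.76, Σxy = 2243.67, Σx² = 917, Σy² = 5523.661
Sxx = Σx² − (Σx)²/n = 917 − 812.25 = 104.75
Sxy = Σxy − (Σx)(Σy)/n = 2243.67 − 2005.83 = 237.84
Syy = Σy² − (Σy)²/n = 5523.661 − 4953.3444 = 570.3166
r = Sxy/√(Sxx·Syy) = 237.84/√(59740.66385) = 237.84/244.419033 = 0.973083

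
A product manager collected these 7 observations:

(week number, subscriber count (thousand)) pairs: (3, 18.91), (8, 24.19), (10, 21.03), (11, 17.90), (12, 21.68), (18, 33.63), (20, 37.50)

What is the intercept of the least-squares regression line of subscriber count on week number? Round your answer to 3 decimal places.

n = 7, Σx = 82, Σy = 174.84, Σxy = 2272.95, Σx² = 1162
Sxx = Σx² − (Σx)²/n = 1162 − 960.571429 = 201.428571
Sxy = Σxy − (Σx)(Σy)/n = 2272.95 − 2048.125714 = 224.824286
b = Sxy/Sxx = 224.824286/201.428571 = 1.116149
a = ȳ − b·x̄ = 24.977143 − 1.116149·11.714286 = 11.902255

11.902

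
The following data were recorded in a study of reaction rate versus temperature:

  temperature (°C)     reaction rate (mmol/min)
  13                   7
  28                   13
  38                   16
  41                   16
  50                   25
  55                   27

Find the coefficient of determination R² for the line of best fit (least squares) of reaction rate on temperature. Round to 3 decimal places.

n = 6, Σx = 225, Σy = 104, Σxy = 4454, Σx² = 9603, Σy² = 2084
Sxx = Σx² − (Σx)²/n = 9603 − 8437.5 = 1165.5
Sxy = Σxy − (Σx)(Σy)/n = 4454 − 3900 = 554
Syy = Σy² − (Σy)²/n = 2084 − 1802.666667 = 281.333333
R² = Sxy²/(Sxx·Syy) = (554)²/(1165.5·281.333333) = 0.936022

0.936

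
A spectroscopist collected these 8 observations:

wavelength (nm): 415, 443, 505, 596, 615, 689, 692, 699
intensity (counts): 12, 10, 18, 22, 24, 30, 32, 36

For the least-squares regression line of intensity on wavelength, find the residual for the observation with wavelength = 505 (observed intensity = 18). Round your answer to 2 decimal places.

1.12

n = 8, Σx = 4654, Σy = 184, Σxy = 114350, Σx² = 2799126
Sxx = Σx² − (Σx)²/n = 2799126 − 2707464.5 = 91661.5
Sxy = Σxy − (Σx)(Σy)/n = 114350 − 107042 = 7308
b = Sxy/Sxx = 7308/91661.5 = 0.079728
a = ȳ − b·x̄ = 23 − 0.079728·581.75 = -23.381840
ŷ(505) = -23.381840 + 0.079728·505 = 16.880866
residual = y − ŷ = 18 − 16.880866 = 1.119134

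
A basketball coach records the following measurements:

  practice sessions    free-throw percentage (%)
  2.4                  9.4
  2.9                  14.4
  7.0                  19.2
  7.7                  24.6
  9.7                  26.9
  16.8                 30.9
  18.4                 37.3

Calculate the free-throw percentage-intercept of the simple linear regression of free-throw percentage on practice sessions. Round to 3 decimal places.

n = 7, Σx = 64.9, Σy = 162.7, Σxy = 1854.51, Σx² = 837.35
Sxx = Σx² − (Σx)²/n = 837.35 − 601.715714 = 235.634286
Sxy = Σxy − (Σx)(Σy)/n = 1854.51 − 1508.461429 = 346.048571
b = Sxy/Sxx = 346.048571/235.634286 = 1.468583
a = ȳ − b·x̄ = 23.242857 − 1.468583·9.271429 = 9.626992

9.627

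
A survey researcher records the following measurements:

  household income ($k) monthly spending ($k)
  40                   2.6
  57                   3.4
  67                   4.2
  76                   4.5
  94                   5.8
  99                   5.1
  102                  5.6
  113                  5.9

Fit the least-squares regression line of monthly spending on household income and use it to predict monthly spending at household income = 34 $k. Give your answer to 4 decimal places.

2.4750

n = 8, Σx = 648, Σy = 37.1, Σxy = 3209.2, Σx² = 56924
Sxx = Σx² − (Σx)²/n = 56924 − 52488 = 4436
Sxy = Σxy − (Σx)(Σy)/n = 3209.2 − 3005.1 = 204.1
b = Sxy/Sxx = 204.1/4436 = 0.046010
a = ȳ − b·x̄ = 4.6375 − 0.046010·81 = 0.910697
ŷ(34) = a + b·34 = 0.910697 + 0.046010·34 = 2.475034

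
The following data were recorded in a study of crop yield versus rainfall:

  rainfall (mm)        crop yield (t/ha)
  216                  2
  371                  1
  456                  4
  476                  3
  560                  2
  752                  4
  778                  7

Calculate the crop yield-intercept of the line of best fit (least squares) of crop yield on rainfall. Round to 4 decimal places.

n = 7, Σx = 3609, Σy = 23, Σxy = 13629, Σx² = 2103197
Sxx = Σx² − (Σx)²/n = 2103197 − 1860697.285714 = 242499.714286
Sxy = Σxy − (Σx)(Σy)/n = 13629 − 11858.142857 = 1770.857143
b = Sxy/Sxx = 1770.857143/242499.714286 = 0.007303
a = ȳ − b·x̄ = 3.285714 − 0.007303·515.571429 = -0.479252

-0.4793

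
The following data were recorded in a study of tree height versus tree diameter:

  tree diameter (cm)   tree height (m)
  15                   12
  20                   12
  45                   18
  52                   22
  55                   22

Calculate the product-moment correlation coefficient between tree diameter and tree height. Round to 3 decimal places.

0.984

n = 5, Σx = 187, Σy = 86, Σxy = 3584, Σx² = 8379, Σy² = 1580
Sxx = Σx² − (Σx)²/n = 8379 − 6993.8 = 1385.2
Sxy = Σxy − (Σx)(Σy)/n = 3584 − 3216.4 = 367.6
Syy = Σy² − (Σy)²/n = 1580 − 1479.2 = 100.8
r = Sxy/√(Sxx·Syy) = 367.6/√(139628.16) = 367.6/373.668516 = 0.983760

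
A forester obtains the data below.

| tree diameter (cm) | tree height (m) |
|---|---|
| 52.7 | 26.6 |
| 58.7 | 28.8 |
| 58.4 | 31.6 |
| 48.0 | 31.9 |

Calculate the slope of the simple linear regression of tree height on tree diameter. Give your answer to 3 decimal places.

-0.065

n = 4, Σx = 217.8, Σy = 118.9, Σxy = 6469.02, Σx² = 11937.54
Sxx = Σx² − (Σx)²/n = 11937.54 − 11859.21 = 78.33
Sxy = Σxy − (Σx)(Σy)/n = 6469.02 − 6474.105 = -5.085
b = Sxy/Sxx = -5.085/78.33 = -0.064918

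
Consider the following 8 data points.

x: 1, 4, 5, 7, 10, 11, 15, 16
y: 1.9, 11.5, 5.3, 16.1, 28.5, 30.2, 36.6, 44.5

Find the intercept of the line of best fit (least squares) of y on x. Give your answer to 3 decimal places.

-2.557

n = 8, Σx = 69, Σy = 174.6, Σxy = 2065.3, Σx² = 793
Sxx = Σx² − (Σx)²/n = 793 − 595.125 = 197.875
Sxy = Σxy − (Σx)(Σy)/n = 2065.3 − 1505.925 = 559.375
b = Sxy/Sxx = 559.375/197.875 = 2.826911
a = ȳ − b·x̄ = 21.825 − 2.826911·8.625 = -2.557107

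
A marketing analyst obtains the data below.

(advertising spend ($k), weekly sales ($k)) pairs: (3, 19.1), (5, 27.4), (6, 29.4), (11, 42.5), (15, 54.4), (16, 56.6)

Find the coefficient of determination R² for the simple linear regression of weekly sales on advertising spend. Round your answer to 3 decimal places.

0.996

n = 6, Σx = 56, Σy = 229.4, Σxy = 2559.8, Σx² = 672, Σy² = 9949.1
Sxx = Σx² − (Σx)²/n = 672 − 522.666667 = 149.333333
Sxy = Σxy − (Σx)(Σy)/n = 2559.8 − 2141.066667 = 418.733333
Syy = Σy² − (Σy)²/n = 9949.1 − 8770.726667 = 1178.373333
R² = Sxy²/(Sxx·Syy) = (418.733333)²/(149.333333·1178.373333) = 0.996404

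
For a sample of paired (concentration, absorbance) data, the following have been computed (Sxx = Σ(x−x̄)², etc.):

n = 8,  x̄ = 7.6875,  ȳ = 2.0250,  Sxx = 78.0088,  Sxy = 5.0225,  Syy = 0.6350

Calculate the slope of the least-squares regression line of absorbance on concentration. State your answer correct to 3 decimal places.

b = Sxy/Sxx = 5.0225/78.0088 = 0.064384

0.064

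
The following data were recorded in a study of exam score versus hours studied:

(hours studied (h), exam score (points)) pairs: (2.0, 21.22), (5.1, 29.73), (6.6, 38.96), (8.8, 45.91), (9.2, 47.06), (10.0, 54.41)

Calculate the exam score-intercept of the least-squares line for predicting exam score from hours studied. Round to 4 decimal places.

n = 6, Σx = 41.7, Σy = 237.29, Σxy = 1832.259, Σx² = 335.65
Sxx = Σx² − (Σx)²/n = 335.65 − 289.815 = 45.835
Sxy = Σxy − (Σx)(Σy)/n = 1832.259 − 1649.1655 = 183.0935
b = Sxy/Sxx = 183.0935/45.835 = 3.994622
a = ȳ − b·x̄ = 39.548333 − 3.994622·6.95 = 11.785710

11.7857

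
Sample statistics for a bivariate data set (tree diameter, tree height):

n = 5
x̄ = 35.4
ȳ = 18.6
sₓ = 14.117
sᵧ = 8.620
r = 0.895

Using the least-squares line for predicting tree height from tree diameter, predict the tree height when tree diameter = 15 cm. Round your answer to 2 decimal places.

7.45

b = r · sᵧ/sₓ = 0.895 · 8.62/14.117 = 0.546497
a = ȳ − b·x̄ = 18.6 − 0.546497·35.4 = -0.745998
ŷ(15) = a + b·15 = -0.745998 + 0.546497·15 = 7.451459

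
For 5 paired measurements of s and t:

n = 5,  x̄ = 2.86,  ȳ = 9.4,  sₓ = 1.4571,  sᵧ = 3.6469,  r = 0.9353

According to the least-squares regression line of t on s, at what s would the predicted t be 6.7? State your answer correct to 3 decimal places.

b = r · sᵧ/sₓ = 0.9353 · 3.6469/1.4571 = 2.340914
a = ȳ − b·x̄ = 9.4 − 2.340914·2.86 = 2.704986
Set a + b·x = 6.7: x = (6.7 − 2.704986) / 2.340914 = 1.706604

1.707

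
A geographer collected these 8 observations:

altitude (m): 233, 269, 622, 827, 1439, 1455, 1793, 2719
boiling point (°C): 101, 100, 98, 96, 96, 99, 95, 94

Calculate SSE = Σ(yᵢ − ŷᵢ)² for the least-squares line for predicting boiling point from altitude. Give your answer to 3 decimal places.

n = 8, Σx = 9357, Σy = 779, Σxy = 898891, Σx² = 15993019, Σy² = 75899
Sxx = Σx² − (Σx)²/n = 15993019 − 10944181.125 = 5048837.875
Sxy = Σxy − (Σx)(Σy)/n = 898891 − 911137.875 = -12246.875
Syy = Σy² − (Σy)²/n = 75899 − 75855.125 = 43.875
b = Sxy/Sxx = -12246.875/5048837.875 = -0.002426
SSE = Syy − b·Sxy = 43.875 − (-0.002426)·(-12246.875) = 14.167976

14.168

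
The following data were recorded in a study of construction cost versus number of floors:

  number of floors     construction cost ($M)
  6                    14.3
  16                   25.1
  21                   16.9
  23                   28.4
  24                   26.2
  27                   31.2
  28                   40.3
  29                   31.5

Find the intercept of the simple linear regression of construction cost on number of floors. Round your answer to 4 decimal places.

7.7216

n = 8, Σx = 174, Σy = 213.9, Σxy = 5008.6, Σx² = 4192
Sxx = Σx² − (Σx)²/n = 4192 − 3784.5 = 407.5
Sxy = Σxy − (Σx)(Σy)/n = 5008.6 − 4652.325 = 356.275
b = Sxy/Sxx = 356.275/407.5 = 0.874294
a = ȳ − b·x̄ = 26.7375 − 0.874294·21.75 = 7.721595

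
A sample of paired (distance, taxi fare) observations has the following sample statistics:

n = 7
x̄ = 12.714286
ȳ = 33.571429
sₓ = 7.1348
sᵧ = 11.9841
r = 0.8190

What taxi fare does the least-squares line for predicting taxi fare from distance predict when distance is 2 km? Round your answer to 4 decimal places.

18.8323

b = r · sᵧ/sₓ = 0.819 · 11.9841/7.1348 = 1.375649
a = ȳ − b·x̄ = 33.571429 − 1.375649·12.714286 = 16.081039
ŷ(2) = a + b·2 = 16.081039 + 1.375649·2 = 18.832336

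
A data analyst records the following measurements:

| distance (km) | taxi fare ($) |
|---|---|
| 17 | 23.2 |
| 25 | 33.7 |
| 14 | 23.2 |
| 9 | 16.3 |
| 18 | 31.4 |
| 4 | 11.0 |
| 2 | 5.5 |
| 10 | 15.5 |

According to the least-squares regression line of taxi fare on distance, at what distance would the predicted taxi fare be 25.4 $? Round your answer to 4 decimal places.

16.7688

n = 8, Σx = 99, Σy = 159.8, Σxy = 2483.6, Σx² = 1635
Sxx = Σx² − (Σx)²/n = 1635 − 1225.125 = 409.875
Sxy = Σxy − (Σx)(Σy)/n = 2483.6 − 1977.525 = 506.075
b = Sxy/Sxx = 506.075/409.875 = 1.234706
a = ȳ − b·x̄ = 19.975 − 1.234706·12.375 = 4.695517
Set a + b·x = 25.4: x = (25.4 − 4.695517) / 1.234706 = 16.768760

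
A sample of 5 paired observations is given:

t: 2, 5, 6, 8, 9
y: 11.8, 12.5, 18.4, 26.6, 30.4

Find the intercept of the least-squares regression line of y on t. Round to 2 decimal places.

n = 5, Σx = 30, Σy = 99.7, Σxy = 682.9, Σx² = 210
Sxx = Σx² − (Σx)²/n = 210 − 180 = 30
Sxy = Σxy − (Σx)(Σy)/n = 682.9 − 598.2 = 84.7
b = Sxy/Sxx = 84.7/30 = 2.823333
a = ȳ − b·x̄ = 19.94 − 2.823333·6 = 3

3.00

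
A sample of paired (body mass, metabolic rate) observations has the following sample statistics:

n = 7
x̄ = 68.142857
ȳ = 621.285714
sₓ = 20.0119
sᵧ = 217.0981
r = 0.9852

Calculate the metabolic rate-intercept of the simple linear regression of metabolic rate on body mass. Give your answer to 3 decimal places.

-107.018

b = r · sᵧ/sₓ = 0.9852 · 217.0981/20.0119 = 10.687893
a = ȳ − b·x̄ = 621.285714 − 10.687893·68.142857 = -107.017858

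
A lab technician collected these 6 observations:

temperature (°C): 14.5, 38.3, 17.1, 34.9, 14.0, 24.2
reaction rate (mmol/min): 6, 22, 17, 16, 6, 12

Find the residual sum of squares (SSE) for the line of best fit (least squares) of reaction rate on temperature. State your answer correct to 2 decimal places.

74.64

n = 6, Σx = 143, Σy = 79, Σxy = 2153.1, Σx² = 3969.2, Σy² = 1245
Sxx = Σx² − (Σx)²/n = 3969.2 − 3408.166667 = 561.033333
Sxy = Σxy − (Σx)(Σy)/n = 2153.1 − 1882.833333 = 270.266667
Syy = Σy² − (Σy)²/n = 1245 − 1040.166667 = 204.833333
b = Sxy/Sxx = 270.266667/561.033333 = 0.481730
SSE = Syy − b·Sxy = 204.833333 − 0.481730·270.266667 = 74.637734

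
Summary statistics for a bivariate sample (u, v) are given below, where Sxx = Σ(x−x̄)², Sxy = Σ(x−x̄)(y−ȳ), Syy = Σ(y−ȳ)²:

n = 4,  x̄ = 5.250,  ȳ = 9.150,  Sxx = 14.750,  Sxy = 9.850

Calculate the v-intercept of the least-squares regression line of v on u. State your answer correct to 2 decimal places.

5.64

b = Sxy/Sxx = 9.85/14.75 = 0.667797
a = ȳ − b·x̄ = 9.15 − 0.667797·5.25 = 5.644068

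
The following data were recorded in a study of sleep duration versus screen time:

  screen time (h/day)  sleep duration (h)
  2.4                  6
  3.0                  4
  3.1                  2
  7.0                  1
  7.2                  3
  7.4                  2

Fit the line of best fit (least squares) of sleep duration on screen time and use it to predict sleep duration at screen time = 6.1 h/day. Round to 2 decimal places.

2.47

n = 6, Σx = 30.1, Σy = 18, Σxy = 76, Σx² = 179.97
Sxx = Σx² − (Σx)²/n = 179.97 − 151.001667 = 28.968333
Sxy = Σxy − (Σx)(Σy)/n = 76 − 90.3 = -14.3
b = Sxy/Sxx = -14.3/28.968333 = -0.493642
a = ȳ − b·x̄ = 3 − (-0.493642)·5.016667 = 5.476440
ŷ(6.1) = a + b·6.1 = 5.476440 + (-0.493642)·6.1 = 2.465221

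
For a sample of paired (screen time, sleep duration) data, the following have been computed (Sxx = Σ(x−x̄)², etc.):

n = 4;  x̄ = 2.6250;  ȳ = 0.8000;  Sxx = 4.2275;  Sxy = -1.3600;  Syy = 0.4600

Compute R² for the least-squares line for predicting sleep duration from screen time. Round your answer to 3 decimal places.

0.951

R² = Sxy²/(Sxx·Syy) = (-1.36)²/(4.2275·0.46) = 0.951122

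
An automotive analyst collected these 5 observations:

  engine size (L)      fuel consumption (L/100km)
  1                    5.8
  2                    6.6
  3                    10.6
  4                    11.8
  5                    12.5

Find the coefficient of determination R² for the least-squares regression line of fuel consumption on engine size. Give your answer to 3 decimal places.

0.920

n = 5, Σx = 15, Σy = 47.3, Σxy = 160.5, Σx² = 55, Σy² = 485.05
Sxx = Σx² − (Σx)²/n = 55 − 45 = 10
Sxy = Σxy − (Σx)(Σy)/n = 160.5 − 141.9 = 18.6
Syy = Σy² − (Σy)²/n = 485.05 − 447.458 = 37.592
R² = Sxy²/(Sxx·Syy) = (18.6)²/(10·37.592) = 0.920302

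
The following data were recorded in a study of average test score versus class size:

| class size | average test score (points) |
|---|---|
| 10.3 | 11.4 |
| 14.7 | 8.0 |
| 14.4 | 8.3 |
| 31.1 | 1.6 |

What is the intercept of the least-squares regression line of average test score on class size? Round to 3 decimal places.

15.099

n = 4, Σx = 70.5, Σy = 29.3, Σxy = 404.3, Σx² = 1496.75
Sxx = Σx² − (Σx)²/n = 1496.75 − 1242.5625 = 254.1875
Sxy = Σxy − (Σx)(Σy)/n = 404.3 − 516.4125 = -112.1125
b = Sxy/Sxx = -112.1125/254.1875 = -0.441062
a = ȳ − b·x̄ = 7.325 − (-0.441062)·17.625 = 15.098721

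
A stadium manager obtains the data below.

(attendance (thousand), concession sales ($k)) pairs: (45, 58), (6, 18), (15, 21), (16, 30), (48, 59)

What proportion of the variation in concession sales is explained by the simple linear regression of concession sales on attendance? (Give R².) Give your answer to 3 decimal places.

0.976

n = 5, Σx = 130, Σy = 186, Σxy = 6345, Σx² = 4846, Σy² = 8510
Sxx = Σx² − (Σx)²/n = 4846 − 3380 = 1466
Sxy = Σxy − (Σx)(Σy)/n = 6345 − 4836 = 1509
Syy = Σy² − (Σy)²/n = 8510 − 6919.2 = 1590.8
R² = Sxy²/(Sxx·Syy) = (1509)²/(1466·1590.8) = 0.976403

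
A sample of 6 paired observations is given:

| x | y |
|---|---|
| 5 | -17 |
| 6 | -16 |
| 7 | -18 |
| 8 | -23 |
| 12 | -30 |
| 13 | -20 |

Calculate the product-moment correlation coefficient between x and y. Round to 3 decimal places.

n = 6, Σx = 51, Σy = -124, Σxy = -1111, Σx² = 487, Σy² = 2698
Sxx = Σx² − (Σx)²/n = 487 − 433.5 = 53.5
Sxy = Σxy − (Σx)(Σy)/n = -1111 − (-1054) = -57
Syy = Σy² − (Σy)²/n = 2698 − 2562.666667 = 135.333333
r = Sxy/√(Sxx·Syy) = -57/√(7240.333333) = -57/85.090148 = -0.669878

-0.670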